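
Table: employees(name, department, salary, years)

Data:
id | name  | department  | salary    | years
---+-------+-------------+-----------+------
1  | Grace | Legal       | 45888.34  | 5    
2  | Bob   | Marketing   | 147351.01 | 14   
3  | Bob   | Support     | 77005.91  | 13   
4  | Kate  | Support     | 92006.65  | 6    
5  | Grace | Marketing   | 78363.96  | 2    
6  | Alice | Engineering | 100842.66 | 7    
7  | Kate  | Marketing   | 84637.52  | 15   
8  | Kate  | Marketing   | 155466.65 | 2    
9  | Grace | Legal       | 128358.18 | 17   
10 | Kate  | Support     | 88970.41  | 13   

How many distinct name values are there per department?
SELECT department, COUNT(DISTINCT name)
FROM employees
GROUP BY department

Result:
  Engineering: 1 distinct
  Legal: 1 distinct
  Marketing: 3 distinct
  Support: 2 distinct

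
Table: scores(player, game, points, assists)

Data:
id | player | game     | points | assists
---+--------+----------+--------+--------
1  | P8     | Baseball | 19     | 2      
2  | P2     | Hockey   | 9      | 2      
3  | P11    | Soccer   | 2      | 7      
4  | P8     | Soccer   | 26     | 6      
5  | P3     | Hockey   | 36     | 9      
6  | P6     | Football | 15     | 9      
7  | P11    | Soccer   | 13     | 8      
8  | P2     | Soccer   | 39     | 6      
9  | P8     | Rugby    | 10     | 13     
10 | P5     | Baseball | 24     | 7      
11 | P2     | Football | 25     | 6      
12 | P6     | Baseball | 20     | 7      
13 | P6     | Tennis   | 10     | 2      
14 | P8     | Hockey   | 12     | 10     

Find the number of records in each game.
SELECT game, COUNT(*) as count
FROM scores
GROUP BY game

Result:
  Baseball: 3
  Football: 2
  Hockey: 3
  Rugby: 1
  Soccer: 4
  Tennis: 1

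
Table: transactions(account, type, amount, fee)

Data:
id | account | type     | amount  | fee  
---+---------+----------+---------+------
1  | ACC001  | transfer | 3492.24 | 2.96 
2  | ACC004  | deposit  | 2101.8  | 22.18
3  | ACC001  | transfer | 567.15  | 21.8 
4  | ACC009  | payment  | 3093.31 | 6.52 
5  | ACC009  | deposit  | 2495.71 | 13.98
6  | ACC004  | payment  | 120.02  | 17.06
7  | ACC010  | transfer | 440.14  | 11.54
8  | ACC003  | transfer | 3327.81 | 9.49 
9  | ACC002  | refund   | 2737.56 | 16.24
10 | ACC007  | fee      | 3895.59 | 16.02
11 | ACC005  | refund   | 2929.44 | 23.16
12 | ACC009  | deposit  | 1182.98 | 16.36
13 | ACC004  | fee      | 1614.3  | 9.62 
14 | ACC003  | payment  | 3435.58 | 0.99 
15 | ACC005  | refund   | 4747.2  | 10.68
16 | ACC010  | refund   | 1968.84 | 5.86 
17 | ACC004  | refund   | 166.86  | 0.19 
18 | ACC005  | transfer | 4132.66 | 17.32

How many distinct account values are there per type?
SELECT type, COUNT(DISTINCT account)
FROM transactions
GROUP BY type

Result:
  deposit: 2 distinct
  fee: 2 distinct
  payment: 3 distinct
  refund: 4 distinct
  transfer: 4 distinct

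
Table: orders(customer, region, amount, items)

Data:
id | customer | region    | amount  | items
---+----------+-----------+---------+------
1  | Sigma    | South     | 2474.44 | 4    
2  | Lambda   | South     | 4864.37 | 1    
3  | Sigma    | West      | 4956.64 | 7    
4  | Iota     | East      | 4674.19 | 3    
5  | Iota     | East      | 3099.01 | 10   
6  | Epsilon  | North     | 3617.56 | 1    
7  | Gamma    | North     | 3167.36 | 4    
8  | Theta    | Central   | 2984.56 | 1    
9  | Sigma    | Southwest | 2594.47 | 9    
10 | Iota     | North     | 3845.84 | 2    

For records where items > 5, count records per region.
SELECT region, COUNT(*)
FROM orders
WHERE items > 5
GROUP BY region

Note: WHERE filters rows before grouping.

Result:
  East: 1
  Southwest: 1
  West: 1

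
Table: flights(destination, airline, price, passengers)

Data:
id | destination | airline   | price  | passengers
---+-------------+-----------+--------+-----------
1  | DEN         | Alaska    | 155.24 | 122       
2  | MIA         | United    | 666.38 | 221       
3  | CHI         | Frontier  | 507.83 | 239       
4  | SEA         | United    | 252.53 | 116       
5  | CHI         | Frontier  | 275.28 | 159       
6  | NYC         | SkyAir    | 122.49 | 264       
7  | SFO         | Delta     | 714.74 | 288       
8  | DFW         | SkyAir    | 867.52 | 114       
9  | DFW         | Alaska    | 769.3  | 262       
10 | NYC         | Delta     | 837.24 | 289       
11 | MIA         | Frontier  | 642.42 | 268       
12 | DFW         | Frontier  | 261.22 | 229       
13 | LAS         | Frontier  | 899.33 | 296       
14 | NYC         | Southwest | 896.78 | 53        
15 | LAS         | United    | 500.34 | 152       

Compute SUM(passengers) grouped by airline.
SELECT airline, SUM(passengers) as result
FROM flights
GROUP BY airline

Result:
  Alaska: 384
  Delta: 577
  Frontier: 1191
  SkyAir: 378
  Southwest: 53
  United: 489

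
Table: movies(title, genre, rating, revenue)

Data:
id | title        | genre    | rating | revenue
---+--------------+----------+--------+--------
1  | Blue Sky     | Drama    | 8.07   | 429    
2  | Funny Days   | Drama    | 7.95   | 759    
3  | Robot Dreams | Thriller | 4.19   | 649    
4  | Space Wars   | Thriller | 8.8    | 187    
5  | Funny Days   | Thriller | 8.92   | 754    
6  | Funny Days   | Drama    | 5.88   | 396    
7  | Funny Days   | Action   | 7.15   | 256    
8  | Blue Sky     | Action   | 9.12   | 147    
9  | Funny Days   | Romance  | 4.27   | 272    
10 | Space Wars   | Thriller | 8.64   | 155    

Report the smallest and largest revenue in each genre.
SELECT genre, MIN(revenue), MAX(revenue)
FROM movies
GROUP BY genre

Result:
  Action: min=147, max=256
  Drama: min=396, max=759
  Romance: min=272, max=272
  Thriller: min=155, max=754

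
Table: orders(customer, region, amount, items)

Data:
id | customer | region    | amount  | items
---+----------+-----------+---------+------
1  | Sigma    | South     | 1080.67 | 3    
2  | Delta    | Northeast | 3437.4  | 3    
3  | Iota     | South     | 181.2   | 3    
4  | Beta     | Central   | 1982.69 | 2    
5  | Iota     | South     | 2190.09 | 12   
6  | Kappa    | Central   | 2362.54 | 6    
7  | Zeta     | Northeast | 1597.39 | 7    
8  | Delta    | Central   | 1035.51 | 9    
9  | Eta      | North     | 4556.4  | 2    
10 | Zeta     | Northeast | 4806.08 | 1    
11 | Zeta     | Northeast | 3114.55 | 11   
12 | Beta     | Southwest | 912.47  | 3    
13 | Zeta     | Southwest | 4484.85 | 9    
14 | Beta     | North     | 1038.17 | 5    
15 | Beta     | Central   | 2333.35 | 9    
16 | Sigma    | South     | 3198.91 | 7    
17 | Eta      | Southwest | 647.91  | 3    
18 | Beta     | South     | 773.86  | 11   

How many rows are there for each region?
SELECT region, COUNT(*) as count
FROM orders
GROUP BY region

Result:
  Central: 4
  North: 2
  Northeast: 4
  South: 5
  Southwest: 3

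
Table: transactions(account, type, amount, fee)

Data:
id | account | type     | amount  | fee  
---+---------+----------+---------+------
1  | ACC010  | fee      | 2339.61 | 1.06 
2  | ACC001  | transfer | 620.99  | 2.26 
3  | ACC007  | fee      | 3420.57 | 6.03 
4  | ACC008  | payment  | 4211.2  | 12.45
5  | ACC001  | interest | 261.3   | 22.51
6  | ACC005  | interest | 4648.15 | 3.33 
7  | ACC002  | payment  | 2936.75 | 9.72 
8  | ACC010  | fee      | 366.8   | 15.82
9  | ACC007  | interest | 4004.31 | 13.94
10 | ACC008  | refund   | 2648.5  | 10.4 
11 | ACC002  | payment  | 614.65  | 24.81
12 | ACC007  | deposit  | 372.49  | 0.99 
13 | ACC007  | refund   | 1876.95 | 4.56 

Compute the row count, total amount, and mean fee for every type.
SELECT type,
       COUNT(*) as cnt,
       SUM(amount) as total_amount,
       AVG(fee) as avg_fee
FROM transactions
GROUP BY type

Result:
  deposit: 1 records, 372.49 total amount, 0.99 avg fee
  fee: 3 records, 6126.98 total amount, 7.64 avg fee
  interest: 3 records, 8913.76 total amount, 13.26 avg fee
  payment: 3 records, 7762.60 total amount, 15.66 avg fee
  refund: 2 records, 4525.45 total amount, 7.48 avg fee
  transfer: 1 records, 620.99 total amount, 2.26 avg fee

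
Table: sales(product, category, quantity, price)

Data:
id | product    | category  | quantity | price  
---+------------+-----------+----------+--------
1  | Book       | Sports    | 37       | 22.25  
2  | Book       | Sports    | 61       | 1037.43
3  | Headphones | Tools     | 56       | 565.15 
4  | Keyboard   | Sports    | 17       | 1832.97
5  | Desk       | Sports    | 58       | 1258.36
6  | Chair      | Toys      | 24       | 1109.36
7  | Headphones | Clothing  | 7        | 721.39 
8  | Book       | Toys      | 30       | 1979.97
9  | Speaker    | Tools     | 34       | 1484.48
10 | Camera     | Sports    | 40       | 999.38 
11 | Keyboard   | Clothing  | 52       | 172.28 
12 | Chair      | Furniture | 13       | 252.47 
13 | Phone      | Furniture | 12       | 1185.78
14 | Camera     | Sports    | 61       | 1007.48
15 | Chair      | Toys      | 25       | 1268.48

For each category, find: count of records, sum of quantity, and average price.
SELECT category,
       COUNT(*) as cnt,
       SUM(quantity) as total_quantity,
       AVG(price) as avg_price
FROM sales
GROUP BY category

Result:
  Clothing: 2 records, 59 total quantity, 446.84 avg price
  Furniture: 2 records, 25 total quantity, 719.13 avg price
  Sports: 6 records, 274 total quantity, 1026.31 avg price
  Tools: 2 records, 90 total quantity, 1024.82 avg price
  Toys: 3 records, 79 total quantity, 1452.60 avg price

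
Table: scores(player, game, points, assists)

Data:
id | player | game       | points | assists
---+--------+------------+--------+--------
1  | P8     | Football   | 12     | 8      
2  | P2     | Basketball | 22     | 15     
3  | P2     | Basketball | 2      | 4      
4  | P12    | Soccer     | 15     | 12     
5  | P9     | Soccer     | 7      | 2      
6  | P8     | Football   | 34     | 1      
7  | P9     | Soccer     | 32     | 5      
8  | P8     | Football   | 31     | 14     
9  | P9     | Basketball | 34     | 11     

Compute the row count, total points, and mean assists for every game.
SELECT game,
       COUNT(*) as cnt,
       SUM(points) as total_points,
       AVG(assists) as avg_assists
FROM scores
GROUP BY game

Result:
  Basketball: 3 records, 58 total points, 10.00 avg assists
  Football: 3 records, 77 total points, 7.67 avg assists
  Soccer: 3 records, 54 total points, 6.33 avg assists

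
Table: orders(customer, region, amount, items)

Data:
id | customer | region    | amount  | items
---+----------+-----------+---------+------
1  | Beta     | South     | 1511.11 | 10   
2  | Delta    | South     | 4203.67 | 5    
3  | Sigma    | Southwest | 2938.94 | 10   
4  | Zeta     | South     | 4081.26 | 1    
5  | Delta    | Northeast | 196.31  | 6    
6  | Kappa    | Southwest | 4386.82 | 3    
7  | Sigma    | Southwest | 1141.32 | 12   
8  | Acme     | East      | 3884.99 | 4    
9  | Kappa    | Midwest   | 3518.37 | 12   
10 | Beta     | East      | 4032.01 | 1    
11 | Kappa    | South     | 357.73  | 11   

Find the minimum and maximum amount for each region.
SELECT region, MIN(amount), MAX(amount)
FROM orders
GROUP BY region

Result:
  East: min=3884.99, max=4032.01
  Midwest: min=3518.37, max=3518.37
  Northeast: min=196.31, max=196.31
  South: min=357.73, max=4203.67
  Southwest: min=1141.32, max=4386.82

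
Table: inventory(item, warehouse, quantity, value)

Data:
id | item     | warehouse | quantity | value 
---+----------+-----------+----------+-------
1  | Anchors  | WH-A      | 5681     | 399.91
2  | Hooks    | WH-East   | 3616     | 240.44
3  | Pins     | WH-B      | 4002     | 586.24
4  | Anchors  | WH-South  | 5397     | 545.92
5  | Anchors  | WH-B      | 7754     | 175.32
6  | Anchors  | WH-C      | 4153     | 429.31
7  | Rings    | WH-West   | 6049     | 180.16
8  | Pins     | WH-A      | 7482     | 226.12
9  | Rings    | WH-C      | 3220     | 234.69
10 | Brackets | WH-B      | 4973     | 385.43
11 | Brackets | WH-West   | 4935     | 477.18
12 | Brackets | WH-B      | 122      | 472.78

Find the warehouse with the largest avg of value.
SELECT warehouse, AVG(value) as val
FROM inventory
GROUP BY warehouse
ORDER BY val DESC
LIMIT 1

Result: WH-South with avg(value) = 545.92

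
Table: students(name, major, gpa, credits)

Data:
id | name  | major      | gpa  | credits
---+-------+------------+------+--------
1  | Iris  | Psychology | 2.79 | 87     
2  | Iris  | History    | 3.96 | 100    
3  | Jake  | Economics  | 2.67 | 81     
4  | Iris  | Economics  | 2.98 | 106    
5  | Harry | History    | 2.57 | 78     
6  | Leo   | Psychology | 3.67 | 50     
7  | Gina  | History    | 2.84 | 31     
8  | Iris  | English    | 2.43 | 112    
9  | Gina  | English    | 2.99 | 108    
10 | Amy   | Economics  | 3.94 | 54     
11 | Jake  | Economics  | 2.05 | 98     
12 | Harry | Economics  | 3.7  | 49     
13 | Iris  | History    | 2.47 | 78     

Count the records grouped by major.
SELECT major, COUNT(*) as count
FROM students
GROUP BY major

Result:
  Economics: 5
  English: 2
  History: 4
  Psychology: 2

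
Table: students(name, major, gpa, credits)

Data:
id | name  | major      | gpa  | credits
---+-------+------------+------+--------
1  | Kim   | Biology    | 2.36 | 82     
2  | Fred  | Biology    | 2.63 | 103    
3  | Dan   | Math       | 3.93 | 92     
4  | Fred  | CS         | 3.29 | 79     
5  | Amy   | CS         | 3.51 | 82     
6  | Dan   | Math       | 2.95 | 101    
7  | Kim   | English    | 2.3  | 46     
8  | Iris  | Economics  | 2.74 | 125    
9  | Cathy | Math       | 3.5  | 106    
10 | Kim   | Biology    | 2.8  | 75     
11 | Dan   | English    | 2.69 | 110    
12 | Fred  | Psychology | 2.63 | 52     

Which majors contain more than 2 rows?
SELECT major, COUNT(*) as cnt
FROM students
GROUP BY major
HAVING COUNT(*) > 2

Result:
  Biology: 3
  Math: 3

Note: HAVING filters groups after aggregation, WHERE filters rows before.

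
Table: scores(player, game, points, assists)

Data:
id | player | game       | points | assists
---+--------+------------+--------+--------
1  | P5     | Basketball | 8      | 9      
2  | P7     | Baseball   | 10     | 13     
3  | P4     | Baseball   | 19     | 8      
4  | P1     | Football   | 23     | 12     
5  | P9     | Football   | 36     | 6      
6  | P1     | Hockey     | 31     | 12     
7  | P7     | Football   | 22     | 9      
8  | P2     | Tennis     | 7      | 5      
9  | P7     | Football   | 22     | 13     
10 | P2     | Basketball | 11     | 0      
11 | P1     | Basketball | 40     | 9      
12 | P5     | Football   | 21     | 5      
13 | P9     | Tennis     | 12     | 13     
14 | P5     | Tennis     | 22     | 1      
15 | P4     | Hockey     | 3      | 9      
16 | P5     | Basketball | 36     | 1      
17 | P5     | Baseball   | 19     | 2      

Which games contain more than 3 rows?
SELECT game, COUNT(*) as cnt
FROM scores
GROUP BY game
HAVING COUNT(*) > 3

Result:
  Basketball: 4
  Football: 5

Note: HAVING filters groups after aggregation, WHERE filters rows before.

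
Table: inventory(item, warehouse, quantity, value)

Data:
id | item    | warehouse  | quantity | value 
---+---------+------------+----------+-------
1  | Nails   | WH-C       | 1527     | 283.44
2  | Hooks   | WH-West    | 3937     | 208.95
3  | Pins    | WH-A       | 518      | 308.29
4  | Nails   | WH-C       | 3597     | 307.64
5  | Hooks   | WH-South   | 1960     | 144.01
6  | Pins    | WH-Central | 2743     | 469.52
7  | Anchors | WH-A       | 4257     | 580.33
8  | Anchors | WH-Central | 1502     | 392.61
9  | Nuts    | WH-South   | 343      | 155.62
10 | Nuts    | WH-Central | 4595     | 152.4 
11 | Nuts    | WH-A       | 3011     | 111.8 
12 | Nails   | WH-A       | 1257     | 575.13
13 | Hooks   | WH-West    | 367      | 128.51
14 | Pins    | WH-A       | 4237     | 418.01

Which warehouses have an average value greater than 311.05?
SELECT warehouse, AVG(value)
FROM inventory
GROUP BY warehouse
HAVING AVG(value) > 311.05

Result:
  WH-A: avg=398.71
  WH-Central: avg=338.18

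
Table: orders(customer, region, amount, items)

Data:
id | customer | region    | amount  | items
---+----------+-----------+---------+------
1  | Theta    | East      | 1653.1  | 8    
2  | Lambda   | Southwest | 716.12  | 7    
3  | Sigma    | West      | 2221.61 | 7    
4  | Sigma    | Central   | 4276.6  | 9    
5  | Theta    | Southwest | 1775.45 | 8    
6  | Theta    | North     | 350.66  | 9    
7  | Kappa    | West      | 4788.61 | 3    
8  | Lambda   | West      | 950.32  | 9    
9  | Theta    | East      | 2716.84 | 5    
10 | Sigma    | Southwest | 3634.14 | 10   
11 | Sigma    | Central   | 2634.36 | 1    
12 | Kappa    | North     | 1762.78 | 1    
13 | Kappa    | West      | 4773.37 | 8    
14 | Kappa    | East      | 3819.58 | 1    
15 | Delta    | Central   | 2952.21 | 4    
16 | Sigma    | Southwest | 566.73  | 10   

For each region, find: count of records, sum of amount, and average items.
SELECT region,
       COUNT(*) as cnt,
       SUM(amount) as total_amount,
       AVG(items) as avg_items
FROM orders
GROUP BY region

Result:
  Central: 3 records, 9863.17 total amount, 4.67 avg items
  East: 3 records, 8189.52 total amount, 4.67 avg items
  North: 2 records, 2113.44 total amount, 5.00 avg items
  Southwest: 4 records, 6692.44 total amount, 8.75 avg items
  West: 4 records, 12733.91 total amount, 6.75 avg items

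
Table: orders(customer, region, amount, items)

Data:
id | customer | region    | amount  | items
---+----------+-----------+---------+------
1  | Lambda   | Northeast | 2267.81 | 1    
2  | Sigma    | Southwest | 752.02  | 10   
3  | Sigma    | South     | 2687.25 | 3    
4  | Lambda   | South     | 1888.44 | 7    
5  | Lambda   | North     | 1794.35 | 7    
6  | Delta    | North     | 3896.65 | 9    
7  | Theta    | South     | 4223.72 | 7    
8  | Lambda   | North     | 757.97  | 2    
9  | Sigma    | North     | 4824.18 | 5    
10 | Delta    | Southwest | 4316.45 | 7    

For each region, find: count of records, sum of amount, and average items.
SELECT region,
       COUNT(*) as cnt,
       SUM(amount) as total_amount,
       AVG(items) as avg_items
FROM orders
GROUP BY region

Result:
  North: 4 records, 11273.15 total amount, 5.75 avg items
  Northeast: 1 records, 2267.81 total amount, 1.00 avg items
  South: 3 records, 8799.41 total amount, 5.67 avg items
  Southwest: 2 records, 5068.47 total amount, 8.50 avg items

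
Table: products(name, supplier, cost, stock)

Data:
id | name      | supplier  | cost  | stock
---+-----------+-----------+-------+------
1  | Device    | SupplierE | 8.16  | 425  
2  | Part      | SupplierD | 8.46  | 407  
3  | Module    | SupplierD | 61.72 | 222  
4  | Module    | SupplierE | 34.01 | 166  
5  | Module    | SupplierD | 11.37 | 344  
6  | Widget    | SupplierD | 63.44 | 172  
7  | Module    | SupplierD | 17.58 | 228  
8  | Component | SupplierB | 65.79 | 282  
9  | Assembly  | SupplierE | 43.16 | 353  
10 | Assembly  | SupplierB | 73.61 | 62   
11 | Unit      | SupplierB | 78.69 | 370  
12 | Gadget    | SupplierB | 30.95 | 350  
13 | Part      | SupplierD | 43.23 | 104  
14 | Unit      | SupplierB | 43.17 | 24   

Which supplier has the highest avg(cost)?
SELECT supplier, AVG(cost) as val
FROM products
GROUP BY supplier
ORDER BY val DESC
LIMIT 1

Result: SupplierB with avg(cost) = 58.44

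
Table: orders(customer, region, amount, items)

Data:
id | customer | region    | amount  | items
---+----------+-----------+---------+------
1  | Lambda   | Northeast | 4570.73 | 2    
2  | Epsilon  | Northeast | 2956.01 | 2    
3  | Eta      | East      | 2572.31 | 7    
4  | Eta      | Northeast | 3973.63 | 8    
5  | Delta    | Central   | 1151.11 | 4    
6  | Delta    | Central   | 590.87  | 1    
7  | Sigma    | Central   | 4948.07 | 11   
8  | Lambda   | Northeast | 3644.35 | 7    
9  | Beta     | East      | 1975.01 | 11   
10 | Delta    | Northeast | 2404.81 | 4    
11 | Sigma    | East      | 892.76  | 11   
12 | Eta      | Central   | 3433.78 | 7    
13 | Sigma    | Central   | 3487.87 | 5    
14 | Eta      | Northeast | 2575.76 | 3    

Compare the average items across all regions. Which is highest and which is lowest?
SELECT region, AVG(items)
FROM orders
GROUP BY region
ORDER BY AVG(items)

All groups:
  Northeast: 4.33
  Central: 5.60
  East: 9.67

Highest: East (9.67)
Lowest: Northeast (4.33)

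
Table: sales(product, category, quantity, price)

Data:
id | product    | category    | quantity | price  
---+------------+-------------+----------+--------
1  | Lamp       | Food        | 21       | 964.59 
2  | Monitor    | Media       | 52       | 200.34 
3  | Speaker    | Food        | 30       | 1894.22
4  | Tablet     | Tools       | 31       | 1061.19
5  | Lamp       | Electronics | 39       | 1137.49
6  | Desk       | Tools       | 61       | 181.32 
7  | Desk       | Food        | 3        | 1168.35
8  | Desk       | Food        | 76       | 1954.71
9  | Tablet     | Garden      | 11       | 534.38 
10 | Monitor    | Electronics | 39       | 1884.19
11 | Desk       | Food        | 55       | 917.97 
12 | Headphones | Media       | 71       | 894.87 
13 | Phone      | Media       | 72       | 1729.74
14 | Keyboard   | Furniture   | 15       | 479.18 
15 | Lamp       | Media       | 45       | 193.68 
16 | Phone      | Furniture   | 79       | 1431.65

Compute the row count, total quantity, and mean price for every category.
SELECT category,
       COUNT(*) as cnt,
       SUM(quantity) as total_quantity,
       AVG(price) as avg_price
FROM sales
GROUP BY category

Result:
  Electronics: 2 records, 78 total quantity, 1510.84 avg price
  Food: 5 records, 185 total quantity, 1379.97 avg price
  Furniture: 2 records, 94 total quantity, 955.42 avg price
  Garden: 1 records, 11 total quantity, 534.38 avg price
  Media: 4 records, 240 total quantity, 754.66 avg price
  Tools: 2 records, 92 total quantity, 621.26 avg price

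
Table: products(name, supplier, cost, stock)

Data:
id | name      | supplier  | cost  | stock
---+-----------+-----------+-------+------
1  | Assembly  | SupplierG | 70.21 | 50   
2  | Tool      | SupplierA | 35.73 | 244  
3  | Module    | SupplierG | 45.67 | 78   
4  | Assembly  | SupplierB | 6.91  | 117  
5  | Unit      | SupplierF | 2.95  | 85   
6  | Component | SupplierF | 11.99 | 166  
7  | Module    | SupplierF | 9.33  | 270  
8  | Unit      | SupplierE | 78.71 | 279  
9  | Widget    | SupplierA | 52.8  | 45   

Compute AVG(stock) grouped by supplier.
SELECT supplier, AVG(stock) as result
FROM products
GROUP BY supplier

Result:
  SupplierA: 144.50
  SupplierB: 117.00
  SupplierE: 279.00
  SupplierF: 173.67
  SupplierG: 64.00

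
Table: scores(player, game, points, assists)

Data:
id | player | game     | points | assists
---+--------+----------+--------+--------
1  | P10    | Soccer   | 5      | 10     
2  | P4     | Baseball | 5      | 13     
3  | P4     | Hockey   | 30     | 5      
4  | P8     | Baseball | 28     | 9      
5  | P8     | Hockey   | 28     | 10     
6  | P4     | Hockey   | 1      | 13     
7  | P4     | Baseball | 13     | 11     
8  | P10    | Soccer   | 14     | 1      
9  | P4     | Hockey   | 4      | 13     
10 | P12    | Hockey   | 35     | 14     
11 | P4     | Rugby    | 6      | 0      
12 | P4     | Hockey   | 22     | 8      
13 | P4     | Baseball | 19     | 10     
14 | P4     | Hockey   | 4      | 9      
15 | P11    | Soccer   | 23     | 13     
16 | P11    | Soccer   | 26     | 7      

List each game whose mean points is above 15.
SELECT game, AVG(points)
FROM scores
GROUP BY game
HAVING AVG(points) > 15

Result:
  Baseball: avg=16.25
  Hockey: avg=17.71
  Soccer: avg=17.00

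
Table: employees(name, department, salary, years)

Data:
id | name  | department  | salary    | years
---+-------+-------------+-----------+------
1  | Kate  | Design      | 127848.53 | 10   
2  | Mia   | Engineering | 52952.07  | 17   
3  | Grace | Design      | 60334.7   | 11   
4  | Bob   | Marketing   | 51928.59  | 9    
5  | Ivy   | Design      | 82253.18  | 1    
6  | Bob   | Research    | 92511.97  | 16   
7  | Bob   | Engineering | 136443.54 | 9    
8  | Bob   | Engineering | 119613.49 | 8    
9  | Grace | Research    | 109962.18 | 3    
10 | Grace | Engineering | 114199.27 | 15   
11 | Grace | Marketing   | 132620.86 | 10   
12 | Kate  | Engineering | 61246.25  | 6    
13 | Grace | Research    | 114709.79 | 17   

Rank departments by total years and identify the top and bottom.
SELECT department, SUM(years)
FROM employees
GROUP BY department
ORDER BY SUM(years)

All groups:
  Marketing: 19
  Design: 22
  Research: 36
  Engineering: 55

Highest: Engineering (55)
Lowest: Marketing (19)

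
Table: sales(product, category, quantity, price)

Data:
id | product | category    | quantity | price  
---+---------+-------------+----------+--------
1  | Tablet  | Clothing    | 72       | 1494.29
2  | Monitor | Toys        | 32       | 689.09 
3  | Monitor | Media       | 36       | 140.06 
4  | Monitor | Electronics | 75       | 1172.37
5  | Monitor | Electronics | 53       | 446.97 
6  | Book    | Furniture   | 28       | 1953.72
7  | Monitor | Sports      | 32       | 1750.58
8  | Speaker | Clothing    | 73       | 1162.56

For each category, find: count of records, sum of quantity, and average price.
SELECT category,
       COUNT(*) as cnt,
       SUM(quantity) as total_quantity,
       AVG(price) as avg_price
FROM sales
GROUP BY category

Result:
  Clothing: 2 records, 145 total quantity, 1328.43 avg price
  Electronics: 2 records, 128 total quantity, 809.67 avg price
  Furniture: 1 records, 28 total quantity, 1953.72 avg price
  Media: 1 records, 36 total quantity, 140.06 avg price
  Sports: 1 records, 32 total quantity, 1750.58 avg price
  Toys: 1 records, 32 total quantity, 689.09 avg price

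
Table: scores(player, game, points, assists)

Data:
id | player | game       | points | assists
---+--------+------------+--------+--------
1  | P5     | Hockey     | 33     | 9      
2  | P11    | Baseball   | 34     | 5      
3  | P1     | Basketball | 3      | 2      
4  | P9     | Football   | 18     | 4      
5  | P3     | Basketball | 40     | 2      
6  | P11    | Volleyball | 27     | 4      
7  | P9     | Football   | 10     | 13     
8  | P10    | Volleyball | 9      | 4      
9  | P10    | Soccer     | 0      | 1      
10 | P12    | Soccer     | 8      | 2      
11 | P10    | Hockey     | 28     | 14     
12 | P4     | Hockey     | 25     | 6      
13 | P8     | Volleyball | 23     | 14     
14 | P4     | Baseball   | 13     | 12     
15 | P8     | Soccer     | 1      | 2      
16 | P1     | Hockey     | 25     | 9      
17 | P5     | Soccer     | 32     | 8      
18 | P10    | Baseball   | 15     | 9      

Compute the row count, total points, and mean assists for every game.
SELECT game,
       COUNT(*) as cnt,
       SUM(points) as total_points,
       AVG(assists) as avg_assists
FROM scores
GROUP BY game

Result:
  Baseball: 3 records, 62 total points, 8.67 avg assists
  Basketball: 2 records, 43 total points, 2.00 avg assists
  Football: 2 records, 28 total points, 8.50 avg assists
  Hockey: 4 records, 111 total points, 9.50 avg assists
  Soccer: 4 records, 41 total points, 3.25 avg assists
  Volleyball: 3 records, 59 total points, 7.33 avg assists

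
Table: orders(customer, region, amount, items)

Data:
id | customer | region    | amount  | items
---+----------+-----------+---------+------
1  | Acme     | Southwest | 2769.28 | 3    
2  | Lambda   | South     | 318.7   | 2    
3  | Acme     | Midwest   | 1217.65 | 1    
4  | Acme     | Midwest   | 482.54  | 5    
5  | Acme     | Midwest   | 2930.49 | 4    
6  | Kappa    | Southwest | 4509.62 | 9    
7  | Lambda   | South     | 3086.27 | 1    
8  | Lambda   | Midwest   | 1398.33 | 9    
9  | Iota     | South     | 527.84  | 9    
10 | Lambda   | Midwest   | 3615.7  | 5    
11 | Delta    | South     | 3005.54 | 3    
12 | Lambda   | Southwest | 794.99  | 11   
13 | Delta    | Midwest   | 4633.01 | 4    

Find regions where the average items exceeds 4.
SELECT region, AVG(items)
FROM orders
GROUP BY region
HAVING AVG(items) > 4

Result:
  Midwest: avg=4.67
  Southwest: avg=7.67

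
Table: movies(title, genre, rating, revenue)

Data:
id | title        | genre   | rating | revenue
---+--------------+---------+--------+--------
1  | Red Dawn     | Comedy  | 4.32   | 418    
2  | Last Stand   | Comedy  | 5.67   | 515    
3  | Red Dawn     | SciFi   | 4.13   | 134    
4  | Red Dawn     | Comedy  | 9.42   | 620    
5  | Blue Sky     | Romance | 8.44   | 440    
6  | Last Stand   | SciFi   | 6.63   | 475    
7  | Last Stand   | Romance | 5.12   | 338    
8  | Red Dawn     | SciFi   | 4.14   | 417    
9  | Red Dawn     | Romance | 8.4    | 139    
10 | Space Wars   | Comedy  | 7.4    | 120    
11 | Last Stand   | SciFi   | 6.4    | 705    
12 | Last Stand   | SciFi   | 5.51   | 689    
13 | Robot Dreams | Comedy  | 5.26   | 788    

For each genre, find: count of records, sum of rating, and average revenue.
SELECT genre,
       COUNT(*) as cnt,
       SUM(rating) as total_rating,
       AVG(revenue) as avg_revenue
FROM movies
GROUP BY genre

Result:
  Comedy: 5 records, 32.07 total rating, 492.20 avg revenue
  Romance: 3 records, 21.96 total rating, 305.67 avg revenue
  SciFi: 5 records, 26.81 total rating, 484.00 avg revenue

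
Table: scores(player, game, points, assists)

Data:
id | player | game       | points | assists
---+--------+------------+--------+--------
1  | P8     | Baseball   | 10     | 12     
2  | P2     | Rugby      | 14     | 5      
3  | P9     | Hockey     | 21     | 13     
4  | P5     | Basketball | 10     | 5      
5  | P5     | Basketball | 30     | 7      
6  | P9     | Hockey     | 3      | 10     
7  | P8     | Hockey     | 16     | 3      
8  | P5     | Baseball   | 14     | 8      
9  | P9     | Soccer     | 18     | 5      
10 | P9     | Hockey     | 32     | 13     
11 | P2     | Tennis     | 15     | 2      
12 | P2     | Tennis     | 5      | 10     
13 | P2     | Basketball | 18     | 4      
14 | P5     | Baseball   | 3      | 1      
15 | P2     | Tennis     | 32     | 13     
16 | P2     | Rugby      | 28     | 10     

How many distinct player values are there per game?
SELECT game, COUNT(DISTINCT player)
FROM scores
GROUP BY game

Result:
  Baseball: 2 distinct
  Basketball: 2 distinct
  Hockey: 2 distinct
  Rugby: 1 distinct
  Soccer: 1 distinct
  Tennis: 1 distinct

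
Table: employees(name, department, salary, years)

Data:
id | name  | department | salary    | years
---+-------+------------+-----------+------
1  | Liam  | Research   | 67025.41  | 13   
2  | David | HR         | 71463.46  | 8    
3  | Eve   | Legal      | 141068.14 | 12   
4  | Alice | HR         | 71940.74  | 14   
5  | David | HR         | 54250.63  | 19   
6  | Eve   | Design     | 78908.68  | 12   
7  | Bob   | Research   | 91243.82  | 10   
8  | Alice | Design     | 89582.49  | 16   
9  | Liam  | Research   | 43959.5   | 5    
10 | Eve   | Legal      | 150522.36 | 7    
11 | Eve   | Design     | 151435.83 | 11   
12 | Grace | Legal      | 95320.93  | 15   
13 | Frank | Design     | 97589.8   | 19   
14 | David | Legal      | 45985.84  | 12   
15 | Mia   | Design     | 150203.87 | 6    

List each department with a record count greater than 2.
SELECT department, COUNT(*) as cnt
FROM employees
GROUP BY department
HAVING COUNT(*) > 2

Result:
  Design: 5
  HR: 3
  Legal: 4
  Research: 3

Note: HAVING filters groups after aggregation, WHERE filters rows before.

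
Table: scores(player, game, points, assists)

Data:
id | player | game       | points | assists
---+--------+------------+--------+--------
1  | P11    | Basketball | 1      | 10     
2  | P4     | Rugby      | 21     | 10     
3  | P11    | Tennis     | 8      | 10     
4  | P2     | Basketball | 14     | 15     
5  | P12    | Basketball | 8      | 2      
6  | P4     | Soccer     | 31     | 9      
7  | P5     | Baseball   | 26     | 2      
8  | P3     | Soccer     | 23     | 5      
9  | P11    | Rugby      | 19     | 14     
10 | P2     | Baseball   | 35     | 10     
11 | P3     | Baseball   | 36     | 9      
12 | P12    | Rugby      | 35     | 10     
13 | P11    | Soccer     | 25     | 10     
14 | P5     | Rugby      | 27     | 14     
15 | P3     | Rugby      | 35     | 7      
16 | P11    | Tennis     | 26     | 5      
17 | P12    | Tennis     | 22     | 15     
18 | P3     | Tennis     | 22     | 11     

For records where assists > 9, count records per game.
SELECT game, COUNT(*)
FROM scores
WHERE assists > 9
GROUP BY game

Note: WHERE filters rows before grouping.

Result:
  Baseball: 1
  Basketball: 2
  Rugby: 4
  Soccer: 1
  Tennis: 3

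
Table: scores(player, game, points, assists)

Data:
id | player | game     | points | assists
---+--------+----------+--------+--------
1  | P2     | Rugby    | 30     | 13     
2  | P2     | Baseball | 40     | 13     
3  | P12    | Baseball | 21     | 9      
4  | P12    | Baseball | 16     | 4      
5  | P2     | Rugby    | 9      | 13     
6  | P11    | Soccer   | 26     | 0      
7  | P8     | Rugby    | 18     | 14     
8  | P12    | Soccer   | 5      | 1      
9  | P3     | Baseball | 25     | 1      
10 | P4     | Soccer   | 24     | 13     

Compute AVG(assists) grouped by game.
SELECT game, AVG(assists) as result
FROM scores
GROUP BY game

Result:
  Baseball: 6.75
  Rugby: 13.33
  Soccer: 4.67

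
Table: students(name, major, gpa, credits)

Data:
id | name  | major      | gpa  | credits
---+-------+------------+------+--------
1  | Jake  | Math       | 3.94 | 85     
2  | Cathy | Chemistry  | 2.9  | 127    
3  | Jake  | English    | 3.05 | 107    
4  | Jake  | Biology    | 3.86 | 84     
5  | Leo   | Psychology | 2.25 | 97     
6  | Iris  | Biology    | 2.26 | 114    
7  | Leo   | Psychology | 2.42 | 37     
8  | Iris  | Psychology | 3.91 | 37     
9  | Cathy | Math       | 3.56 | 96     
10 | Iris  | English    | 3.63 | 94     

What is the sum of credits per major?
SELECT major, SUM(credits) as result
FROM students
GROUP BY major

Result:
  Biology: 198
  Chemistry: 127
  English: 201
  Math: 181
  Psychology: 171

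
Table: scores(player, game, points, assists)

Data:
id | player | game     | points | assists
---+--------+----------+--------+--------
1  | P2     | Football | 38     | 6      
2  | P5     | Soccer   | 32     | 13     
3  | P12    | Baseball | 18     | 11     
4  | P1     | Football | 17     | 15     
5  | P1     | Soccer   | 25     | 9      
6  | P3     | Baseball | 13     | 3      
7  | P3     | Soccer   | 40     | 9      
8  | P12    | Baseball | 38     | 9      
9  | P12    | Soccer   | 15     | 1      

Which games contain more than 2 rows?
SELECT game, COUNT(*) as cnt
FROM scores
GROUP BY game
HAVING COUNT(*) > 2

Result:
  Baseball: 3
  Soccer: 4

Note: HAVING filters groups after aggregation, WHERE filters rows before.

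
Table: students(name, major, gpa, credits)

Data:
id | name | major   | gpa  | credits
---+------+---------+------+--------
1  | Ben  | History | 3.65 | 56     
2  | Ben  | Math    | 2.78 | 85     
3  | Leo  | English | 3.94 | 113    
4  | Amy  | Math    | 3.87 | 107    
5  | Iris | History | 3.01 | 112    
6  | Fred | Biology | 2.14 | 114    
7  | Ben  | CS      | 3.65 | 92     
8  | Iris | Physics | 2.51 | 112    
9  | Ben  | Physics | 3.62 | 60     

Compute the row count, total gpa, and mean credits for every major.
SELECT major,
       COUNT(*) as cnt,
       SUM(gpa) as total_gpa,
       AVG(credits) as avg_credits
FROM students
GROUP BY major

Result:
  Biology: 1 records, 2.14 total gpa, 114.00 avg credits
  CS: 1 records, 3.65 total gpa, 92.00 avg credits
  English: 1 records, 3.94 total gpa, 113.00 avg credits
  History: 2 records, 6.66 total gpa, 84.00 avg credits
  Math: 2 records, 6.65 total gpa, 96.00 avg credits
  Physics: 2 records, 6.13 total gpa, 86.00 avg credits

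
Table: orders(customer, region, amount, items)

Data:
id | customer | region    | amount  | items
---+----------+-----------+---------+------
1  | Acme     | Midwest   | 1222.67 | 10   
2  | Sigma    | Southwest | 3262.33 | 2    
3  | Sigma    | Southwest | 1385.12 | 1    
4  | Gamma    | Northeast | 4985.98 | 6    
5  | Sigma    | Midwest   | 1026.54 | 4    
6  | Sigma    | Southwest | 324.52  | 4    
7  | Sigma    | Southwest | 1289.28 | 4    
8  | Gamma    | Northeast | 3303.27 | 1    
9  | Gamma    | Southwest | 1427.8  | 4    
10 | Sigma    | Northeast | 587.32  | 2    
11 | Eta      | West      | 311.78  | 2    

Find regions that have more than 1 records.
SELECT region, COUNT(*) as cnt
FROM orders
GROUP BY region
HAVING COUNT(*) > 1

Result:
  Midwest: 2
  Northeast: 3
  Southwest: 5

Note: HAVING filters groups after aggregation, WHERE filters rows before.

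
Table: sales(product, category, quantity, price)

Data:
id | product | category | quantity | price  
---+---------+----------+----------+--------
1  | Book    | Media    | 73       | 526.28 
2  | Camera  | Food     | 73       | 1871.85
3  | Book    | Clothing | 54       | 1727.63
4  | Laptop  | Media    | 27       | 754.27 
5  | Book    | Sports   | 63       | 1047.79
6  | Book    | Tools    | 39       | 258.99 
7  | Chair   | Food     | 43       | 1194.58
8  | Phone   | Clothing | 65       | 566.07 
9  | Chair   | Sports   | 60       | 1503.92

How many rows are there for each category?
SELECT category, COUNT(*) as count
FROM sales
GROUP BY category

Result:
  Clothing: 2
  Food: 2
  Media: 2
  Sports: 2
  Tools: 1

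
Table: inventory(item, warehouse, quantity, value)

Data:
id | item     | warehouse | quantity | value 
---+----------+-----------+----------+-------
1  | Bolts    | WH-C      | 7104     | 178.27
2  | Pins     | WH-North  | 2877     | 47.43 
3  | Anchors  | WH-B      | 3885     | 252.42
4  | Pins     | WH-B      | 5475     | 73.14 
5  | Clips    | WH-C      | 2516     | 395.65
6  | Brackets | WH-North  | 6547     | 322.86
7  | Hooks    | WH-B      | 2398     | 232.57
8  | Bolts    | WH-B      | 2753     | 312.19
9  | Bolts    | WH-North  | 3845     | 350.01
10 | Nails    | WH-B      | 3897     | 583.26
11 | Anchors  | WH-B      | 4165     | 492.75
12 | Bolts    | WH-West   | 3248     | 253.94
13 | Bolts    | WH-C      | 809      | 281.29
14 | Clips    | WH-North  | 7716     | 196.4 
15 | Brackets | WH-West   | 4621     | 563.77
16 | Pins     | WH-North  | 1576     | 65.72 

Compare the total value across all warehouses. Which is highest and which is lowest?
SELECT warehouse, SUM(value)
FROM inventory
GROUP BY warehouse
ORDER BY SUM(value)

All groups:
  WH-West: 817.71
  WH-C: 855.21
  WH-North: 982.42
  WH-B: 1946.33

Highest: WH-B (1946.33)
Lowest: WH-West (817.71)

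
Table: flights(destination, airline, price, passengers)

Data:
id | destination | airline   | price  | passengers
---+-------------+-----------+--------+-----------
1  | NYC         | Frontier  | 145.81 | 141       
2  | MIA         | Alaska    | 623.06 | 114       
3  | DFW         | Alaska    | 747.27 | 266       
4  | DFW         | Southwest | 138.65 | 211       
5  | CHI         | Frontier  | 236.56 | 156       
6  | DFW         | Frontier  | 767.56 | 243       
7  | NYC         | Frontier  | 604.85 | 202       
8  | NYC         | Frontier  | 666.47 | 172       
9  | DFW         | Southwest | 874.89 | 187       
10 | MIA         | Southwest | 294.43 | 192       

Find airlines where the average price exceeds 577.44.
SELECT airline, AVG(price)
FROM flights
GROUP BY airline
HAVING AVG(price) > 577.44

Result:
  Alaska: avg=685.17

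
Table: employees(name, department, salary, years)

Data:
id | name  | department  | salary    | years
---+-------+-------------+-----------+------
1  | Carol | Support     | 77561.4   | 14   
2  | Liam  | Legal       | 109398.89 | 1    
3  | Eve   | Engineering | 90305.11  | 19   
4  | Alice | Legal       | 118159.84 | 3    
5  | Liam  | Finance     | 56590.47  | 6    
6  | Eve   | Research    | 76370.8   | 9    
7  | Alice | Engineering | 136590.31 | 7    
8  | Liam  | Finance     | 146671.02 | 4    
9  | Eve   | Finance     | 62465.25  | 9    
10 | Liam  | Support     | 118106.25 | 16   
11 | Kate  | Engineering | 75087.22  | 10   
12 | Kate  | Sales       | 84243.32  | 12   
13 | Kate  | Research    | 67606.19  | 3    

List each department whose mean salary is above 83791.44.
SELECT department, AVG(salary)
FROM employees
GROUP BY department
HAVING AVG(salary) > 83791.44

Result:
  Engineering: avg=100660.88
  Finance: avg=88575.58
  Legal: avg=113779.37
  Sales: avg=84243.32
  Support: avg=97833.83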